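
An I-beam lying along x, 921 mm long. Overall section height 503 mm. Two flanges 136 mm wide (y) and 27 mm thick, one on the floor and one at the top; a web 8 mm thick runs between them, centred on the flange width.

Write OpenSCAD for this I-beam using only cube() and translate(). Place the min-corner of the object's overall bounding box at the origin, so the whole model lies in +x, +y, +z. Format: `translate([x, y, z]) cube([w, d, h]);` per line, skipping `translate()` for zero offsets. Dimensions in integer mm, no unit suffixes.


cube([921, 136, 27]);
translate([0, 64, 27]) cube([921, 8, 449]);
translate([0, 0, 476]) cube([921, 136, 27]);


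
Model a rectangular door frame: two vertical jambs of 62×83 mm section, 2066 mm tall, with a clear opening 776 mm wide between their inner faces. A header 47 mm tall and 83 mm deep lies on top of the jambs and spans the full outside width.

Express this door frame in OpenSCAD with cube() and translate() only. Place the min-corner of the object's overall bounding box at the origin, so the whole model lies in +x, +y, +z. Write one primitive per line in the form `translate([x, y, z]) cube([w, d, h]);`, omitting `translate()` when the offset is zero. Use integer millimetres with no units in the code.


cube([62, 83, 2066]);
translate([838, 0, 0]) cube([62, 83, 2066]);
translate([0, 0, 2066]) cube([900, 83, 47]);


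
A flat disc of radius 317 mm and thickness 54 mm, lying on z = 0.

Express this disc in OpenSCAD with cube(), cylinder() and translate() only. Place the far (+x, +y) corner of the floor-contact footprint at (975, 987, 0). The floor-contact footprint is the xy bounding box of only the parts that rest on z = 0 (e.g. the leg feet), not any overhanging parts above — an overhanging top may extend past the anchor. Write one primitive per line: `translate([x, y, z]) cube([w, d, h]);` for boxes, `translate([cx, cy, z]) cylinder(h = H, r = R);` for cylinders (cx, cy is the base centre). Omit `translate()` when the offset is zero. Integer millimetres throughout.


translate([658, 670, 0]) cylinder(h = 54, r = 317);


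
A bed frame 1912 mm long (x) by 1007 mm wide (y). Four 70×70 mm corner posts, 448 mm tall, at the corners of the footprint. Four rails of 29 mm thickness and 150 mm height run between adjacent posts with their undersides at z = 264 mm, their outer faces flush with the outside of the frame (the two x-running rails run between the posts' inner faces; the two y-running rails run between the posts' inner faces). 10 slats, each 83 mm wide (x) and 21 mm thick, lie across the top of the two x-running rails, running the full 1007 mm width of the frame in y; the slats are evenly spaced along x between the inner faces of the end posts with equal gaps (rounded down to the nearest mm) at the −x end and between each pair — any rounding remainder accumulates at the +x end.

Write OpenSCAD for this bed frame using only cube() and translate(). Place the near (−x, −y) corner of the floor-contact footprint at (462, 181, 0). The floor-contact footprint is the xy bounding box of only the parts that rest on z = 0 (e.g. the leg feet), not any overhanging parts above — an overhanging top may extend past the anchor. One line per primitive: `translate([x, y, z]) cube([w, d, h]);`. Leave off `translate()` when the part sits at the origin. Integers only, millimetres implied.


// slat z = rail_z + rail_h = 264 + 150 = 414
// slat gap = ⌊(1772 − 10·83) / 11⌋ = 85
translate([462, 181, 0]) cube([70, 70, 448]);
translate([462, 1118, 0]) cube([70, 70, 448]);
translate([2304, 181, 0]) cube([70, 70, 448]);
translate([2304, 1118, 0]) cube([70, 70, 448]);
translate([532, 181, 264]) cube([1772, 29, 150]);
translate([532, 1159, 264]) cube([1772, 29, 150]);
translate([462, 251, 264]) cube([29, 867, 150]);
translate([2345, 251, 264]) cube([29, 867, 150]);
translate([617, 181, 414]) cube([83, 1007, 21]);
translate([785, 181, 414]) cube([83, 1007, 21]);
translate([953, 181, 414]) cube([83, 1007, 21]);
translate([1121, 181, 414]) cube([83, 1007, 21]);
translate([1289, 181, 414]) cube([83, 1007, 21]);
translate([1457, 181, 414]) cube([83, 1007, 21]);
translate([1625, 181, 414]) cube([83, 1007, 21]);
translate([1793, 181, 414]) cube([83, 1007, 21]);
translate([1961, 181, 414]) cube([83, 1007, 21]);
translate([2129, 181, 414]) cube([83, 1007, 21]);


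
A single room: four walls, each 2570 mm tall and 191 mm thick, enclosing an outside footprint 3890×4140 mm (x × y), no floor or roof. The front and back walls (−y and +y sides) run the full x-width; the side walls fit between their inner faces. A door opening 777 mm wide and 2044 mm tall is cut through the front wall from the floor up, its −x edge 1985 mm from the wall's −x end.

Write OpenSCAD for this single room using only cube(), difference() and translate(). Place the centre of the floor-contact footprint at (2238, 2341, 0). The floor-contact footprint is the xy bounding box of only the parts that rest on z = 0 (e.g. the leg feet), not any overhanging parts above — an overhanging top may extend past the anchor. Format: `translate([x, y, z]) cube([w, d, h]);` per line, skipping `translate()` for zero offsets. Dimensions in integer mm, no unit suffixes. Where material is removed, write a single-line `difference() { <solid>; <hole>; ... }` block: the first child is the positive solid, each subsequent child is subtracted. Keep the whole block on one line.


difference() { translate([293, 271, 0]) cube([3890, 191, 2570]); translate([2278, 271, 0]) cube([777, 191, 2044]); }
translate([293, 4220, 0]) cube([3890, 191, 2570]);
translate([293, 462, 0]) cube([191, 3758, 2570]);
translate([3992, 462, 0]) cube([191, 3758, 2570]);


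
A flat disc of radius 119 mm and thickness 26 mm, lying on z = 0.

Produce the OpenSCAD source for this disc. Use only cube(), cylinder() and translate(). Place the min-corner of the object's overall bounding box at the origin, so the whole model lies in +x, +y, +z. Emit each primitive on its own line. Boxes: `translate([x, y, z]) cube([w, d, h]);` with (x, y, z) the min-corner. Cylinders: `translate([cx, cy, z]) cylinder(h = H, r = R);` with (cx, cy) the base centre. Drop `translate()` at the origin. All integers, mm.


translate([119, 119, 0]) cylinder(h = 26, r = 119);


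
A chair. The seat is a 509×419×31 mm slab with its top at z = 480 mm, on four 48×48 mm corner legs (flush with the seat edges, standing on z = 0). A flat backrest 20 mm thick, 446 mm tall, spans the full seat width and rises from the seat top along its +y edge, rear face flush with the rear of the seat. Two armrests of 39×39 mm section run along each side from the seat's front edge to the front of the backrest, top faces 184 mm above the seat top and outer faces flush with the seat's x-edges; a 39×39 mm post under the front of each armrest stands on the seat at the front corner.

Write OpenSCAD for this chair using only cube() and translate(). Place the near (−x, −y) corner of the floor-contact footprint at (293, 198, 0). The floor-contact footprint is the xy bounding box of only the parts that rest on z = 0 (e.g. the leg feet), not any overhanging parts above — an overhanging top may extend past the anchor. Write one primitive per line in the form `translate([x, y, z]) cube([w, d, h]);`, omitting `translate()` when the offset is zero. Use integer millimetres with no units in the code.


translate([293, 198, 449]) cube([509, 419, 31]);
translate([293, 198, 0]) cube([48, 48, 449]);
translate([754, 198, 0]) cube([48, 48, 449]);
translate([293, 569, 0]) cube([48, 48, 449]);
translate([754, 569, 0]) cube([48, 48, 449]);
translate([293, 597, 480]) cube([509, 20, 446]);
translate([293, 198, 625]) cube([39, 399, 39]);
translate([763, 198, 625]) cube([39, 399, 39]);
translate([293, 198, 480]) cube([39, 39, 145]);
translate([763, 198, 480]) cube([39, 39, 145]);


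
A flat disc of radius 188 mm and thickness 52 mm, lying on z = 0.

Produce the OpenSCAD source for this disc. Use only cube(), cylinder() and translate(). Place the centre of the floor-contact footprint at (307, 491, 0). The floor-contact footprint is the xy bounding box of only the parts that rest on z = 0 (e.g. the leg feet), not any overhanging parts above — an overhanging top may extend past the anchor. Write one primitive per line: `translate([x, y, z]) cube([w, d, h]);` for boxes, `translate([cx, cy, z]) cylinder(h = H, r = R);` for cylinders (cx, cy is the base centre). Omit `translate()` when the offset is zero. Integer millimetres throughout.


translate([307, 491, 0]) cylinder(h = 52, r = 188);


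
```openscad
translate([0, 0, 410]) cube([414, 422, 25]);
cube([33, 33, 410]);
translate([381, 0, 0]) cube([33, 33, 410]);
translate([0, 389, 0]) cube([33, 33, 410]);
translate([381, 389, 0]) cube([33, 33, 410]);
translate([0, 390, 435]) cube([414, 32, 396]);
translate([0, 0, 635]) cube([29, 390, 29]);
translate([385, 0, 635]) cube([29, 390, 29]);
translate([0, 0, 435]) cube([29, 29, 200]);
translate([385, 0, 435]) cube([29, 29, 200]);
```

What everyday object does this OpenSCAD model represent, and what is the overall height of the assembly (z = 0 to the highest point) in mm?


A chair. The overall height is 831 mm.

A slab on four corner posts with a tall panel at the back — a chair. The seat slab sits at z = 410 with thickness 25, and the 396 mm backrest starts at the seat top, so the overall height is 410 + 25 + 396 = 831 mm.


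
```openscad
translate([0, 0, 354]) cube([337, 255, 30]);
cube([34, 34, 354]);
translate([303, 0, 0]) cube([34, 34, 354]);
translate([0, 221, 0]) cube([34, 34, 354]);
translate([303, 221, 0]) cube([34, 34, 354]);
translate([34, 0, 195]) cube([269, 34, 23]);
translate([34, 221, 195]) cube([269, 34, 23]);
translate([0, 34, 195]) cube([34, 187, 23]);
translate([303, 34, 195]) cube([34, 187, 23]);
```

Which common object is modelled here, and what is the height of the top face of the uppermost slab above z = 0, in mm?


A stool. The seat height is 384 mm.

A 337×255×30 slab at z = 354 on four corner posts — a stool. The seat top is 354 + 30 = 384 mm.


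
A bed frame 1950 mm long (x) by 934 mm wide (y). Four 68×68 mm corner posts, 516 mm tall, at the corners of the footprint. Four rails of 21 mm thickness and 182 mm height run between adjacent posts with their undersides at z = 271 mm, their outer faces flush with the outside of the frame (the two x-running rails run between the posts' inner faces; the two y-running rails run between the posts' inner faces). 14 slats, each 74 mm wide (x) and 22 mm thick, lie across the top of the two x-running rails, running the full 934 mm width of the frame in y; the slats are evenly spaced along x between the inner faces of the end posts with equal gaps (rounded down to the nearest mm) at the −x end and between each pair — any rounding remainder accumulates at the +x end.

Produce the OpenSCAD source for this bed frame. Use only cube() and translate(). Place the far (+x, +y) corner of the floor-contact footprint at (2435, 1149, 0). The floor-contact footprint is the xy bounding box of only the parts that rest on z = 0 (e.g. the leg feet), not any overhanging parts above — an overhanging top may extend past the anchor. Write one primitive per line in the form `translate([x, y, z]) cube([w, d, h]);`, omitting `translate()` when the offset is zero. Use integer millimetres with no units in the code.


// slat z = rail_z + rail_h = 271 + 182 = 453
// slat gap = ⌊(1814 − 14·74) / 15⌋ = 51
translate([485, 215, 0]) cube([68, 68, 516]);
translate([485, 1081, 0]) cube([68, 68, 516]);
translate([2367, 215, 0]) cube([68, 68, 516]);
translate([2367, 1081, 0]) cube([68, 68, 516]);
translate([553, 215, 271]) cube([1814, 21, 182]);
translate([553, 1128, 271]) cube([1814, 21, 182]);
translate([485, 283, 271]) cube([21, 798, 182]);
translate([2414, 283, 271]) cube([21, 798, 182]);
translate([604, 215, 453]) cube([74, 934, 22]);
translate([729, 215, 453]) cube([74, 934, 22]);
translate([854, 215, 453]) cube([74, 934, 22]);
translate([979, 215, 453]) cube([74, 934, 22]);
translate([1104, 215, 453]) cube([74, 934, 22]);
translate([1229, 215, 453]) cube([74, 934, 22]);
translate([1354, 215, 453]) cube([74, 934, 22]);
translate([1479, 215, 453]) cube([74, 934, 22]);
translate([1604, 215, 453]) cube([74, 934, 22]);
translate([1729, 215, 453]) cube([74, 934, 22]);
translate([1854, 215, 453]) cube([74, 934, 22]);
translate([1979, 215, 453]) cube([74, 934, 22]);
translate([2104, 215, 453]) cube([74, 934, 22]);
translate([2229, 215, 453]) cube([74, 934, 22]);


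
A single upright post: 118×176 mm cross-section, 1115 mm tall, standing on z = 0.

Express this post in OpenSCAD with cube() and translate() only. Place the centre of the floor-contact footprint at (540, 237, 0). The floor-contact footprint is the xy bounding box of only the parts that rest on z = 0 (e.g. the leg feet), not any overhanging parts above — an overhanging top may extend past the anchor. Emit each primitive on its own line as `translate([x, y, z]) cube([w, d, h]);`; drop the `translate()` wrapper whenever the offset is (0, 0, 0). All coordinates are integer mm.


translate([481, 149, 0]) cube([118, 176, 1115]);


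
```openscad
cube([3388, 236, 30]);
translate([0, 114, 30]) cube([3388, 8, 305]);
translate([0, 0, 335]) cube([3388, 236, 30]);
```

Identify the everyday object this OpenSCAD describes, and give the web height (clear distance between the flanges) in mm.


An I-beam. The web height is 305 mm.

Two wide flanges with a thin centred web — an I-beam. Overall 365 mm minus two 30 mm flanges gives a web of 365 − 2·30 = 305 mm.


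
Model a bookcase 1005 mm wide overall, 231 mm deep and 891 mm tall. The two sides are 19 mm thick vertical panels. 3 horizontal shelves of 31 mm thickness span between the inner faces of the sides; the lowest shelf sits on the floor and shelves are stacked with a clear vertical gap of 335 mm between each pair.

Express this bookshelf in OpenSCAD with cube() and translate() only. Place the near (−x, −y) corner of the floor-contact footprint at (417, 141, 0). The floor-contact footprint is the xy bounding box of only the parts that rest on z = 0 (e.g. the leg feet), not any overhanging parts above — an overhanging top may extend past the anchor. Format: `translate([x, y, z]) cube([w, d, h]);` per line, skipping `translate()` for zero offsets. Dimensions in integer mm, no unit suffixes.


translate([417, 141, 0]) cube([19, 231, 891]);
translate([1403, 141, 0]) cube([19, 231, 891]);
translate([436, 141, 0]) cube([967, 231, 31]);
translate([436, 141, 366]) cube([967, 231, 31]);
translate([436, 141, 732]) cube([967, 231, 31]);


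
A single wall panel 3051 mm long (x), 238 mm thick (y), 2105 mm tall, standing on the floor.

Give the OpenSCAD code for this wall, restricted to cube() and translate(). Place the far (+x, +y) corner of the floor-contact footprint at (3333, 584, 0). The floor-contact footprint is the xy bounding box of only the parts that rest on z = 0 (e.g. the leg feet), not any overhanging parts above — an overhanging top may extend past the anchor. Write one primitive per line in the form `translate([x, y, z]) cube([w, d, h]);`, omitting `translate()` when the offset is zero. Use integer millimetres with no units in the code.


translate([282, 346, 0]) cube([3051, 238, 2105]);


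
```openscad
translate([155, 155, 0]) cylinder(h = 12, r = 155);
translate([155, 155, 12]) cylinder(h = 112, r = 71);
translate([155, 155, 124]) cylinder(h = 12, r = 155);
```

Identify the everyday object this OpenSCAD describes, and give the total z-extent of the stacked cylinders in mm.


A spool. The overall height is 136 mm.

Three coaxial cylinders, large–small–large — a spool. Two 12 mm flanges and a 112 mm core give 12 + 112 + 12 = 136 mm.


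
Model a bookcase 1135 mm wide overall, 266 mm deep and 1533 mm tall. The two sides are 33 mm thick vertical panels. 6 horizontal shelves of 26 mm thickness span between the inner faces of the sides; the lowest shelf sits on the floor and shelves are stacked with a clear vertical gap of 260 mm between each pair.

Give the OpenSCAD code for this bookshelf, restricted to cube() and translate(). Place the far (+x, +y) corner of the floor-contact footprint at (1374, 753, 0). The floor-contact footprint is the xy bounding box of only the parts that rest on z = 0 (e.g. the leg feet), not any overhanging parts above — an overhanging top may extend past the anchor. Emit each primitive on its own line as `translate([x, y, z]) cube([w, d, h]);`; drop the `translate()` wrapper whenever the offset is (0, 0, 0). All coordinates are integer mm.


translate([239, 487, 0]) cube([33, 266, 1533]);
translate([1341, 487, 0]) cube([33, 266, 1533]);
translate([272, 487, 0]) cube([1069, 266, 26]);
translate([272, 487, 286]) cube([1069, 266, 26]);
translate([272, 487, 572]) cube([1069, 266, 26]);
translate([272, 487, 858]) cube([1069, 266, 26]);
translate([272, 487, 1144]) cube([1069, 266, 26]);
translate([272, 487, 1430]) cube([1069, 266, 26]);


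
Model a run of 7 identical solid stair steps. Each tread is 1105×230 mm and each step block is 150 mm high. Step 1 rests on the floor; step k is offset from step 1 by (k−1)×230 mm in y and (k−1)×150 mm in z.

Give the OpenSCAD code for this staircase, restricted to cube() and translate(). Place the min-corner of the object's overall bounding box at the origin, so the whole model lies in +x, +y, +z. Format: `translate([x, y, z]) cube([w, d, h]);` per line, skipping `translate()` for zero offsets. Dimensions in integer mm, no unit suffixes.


cube([1105, 230, 150]);
translate([0, 230, 150]) cube([1105, 230, 150]);
translate([0, 460, 300]) cube([1105, 230, 150]);
translate([0, 690, 450]) cube([1105, 230, 150]);
translate([0, 920, 600]) cube([1105, 230, 150]);
translate([0, 1150, 750]) cube([1105, 230, 150]);
translate([0, 1380, 900]) cube([1105, 230, 150]);


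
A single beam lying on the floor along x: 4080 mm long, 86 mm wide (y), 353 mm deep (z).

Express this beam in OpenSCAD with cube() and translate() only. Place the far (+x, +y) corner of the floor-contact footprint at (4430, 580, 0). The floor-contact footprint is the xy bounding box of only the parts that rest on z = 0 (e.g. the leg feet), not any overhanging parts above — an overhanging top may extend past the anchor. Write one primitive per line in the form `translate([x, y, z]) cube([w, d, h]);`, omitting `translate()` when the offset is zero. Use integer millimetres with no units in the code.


translate([350, 494, 0]) cube([4080, 86, 353]);


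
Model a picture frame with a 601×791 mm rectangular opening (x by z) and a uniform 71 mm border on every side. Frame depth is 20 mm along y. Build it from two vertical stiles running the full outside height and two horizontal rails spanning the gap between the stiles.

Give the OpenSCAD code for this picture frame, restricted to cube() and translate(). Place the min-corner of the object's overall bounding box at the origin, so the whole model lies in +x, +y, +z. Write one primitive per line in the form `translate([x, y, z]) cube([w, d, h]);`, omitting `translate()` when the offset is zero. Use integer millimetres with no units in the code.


cube([71, 20, 933]);
translate([672, 0, 0]) cube([71, 20, 933]);
translate([71, 0, 0]) cube([601, 20, 71]);
translate([71, 0, 862]) cube([601, 20, 71]);


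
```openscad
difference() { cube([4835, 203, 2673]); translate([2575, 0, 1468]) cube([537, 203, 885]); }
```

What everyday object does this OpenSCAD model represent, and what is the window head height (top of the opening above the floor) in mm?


A wall with a window opening. The window head height is 2353 mm.

A wall with a rectangular opening subtracted — a window. Sill at z = 1468, opening 885 mm tall, so the head is at 1468 + 885 = 2353 mm.


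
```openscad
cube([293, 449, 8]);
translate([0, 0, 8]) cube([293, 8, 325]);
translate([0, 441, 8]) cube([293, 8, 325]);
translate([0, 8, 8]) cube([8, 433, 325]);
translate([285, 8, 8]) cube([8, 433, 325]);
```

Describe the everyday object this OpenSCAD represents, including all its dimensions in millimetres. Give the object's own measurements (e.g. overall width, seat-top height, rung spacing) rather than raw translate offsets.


An open-topped rectangular box: outside dimensions 293×449×333 mm, with a uniform wall and base thickness of 8 mm. The base is a full 293×449 slab on the floor; four walls sit on top of the base. The front and back walls (the −y and +y sides) span the full width; the two side walls fit between them.


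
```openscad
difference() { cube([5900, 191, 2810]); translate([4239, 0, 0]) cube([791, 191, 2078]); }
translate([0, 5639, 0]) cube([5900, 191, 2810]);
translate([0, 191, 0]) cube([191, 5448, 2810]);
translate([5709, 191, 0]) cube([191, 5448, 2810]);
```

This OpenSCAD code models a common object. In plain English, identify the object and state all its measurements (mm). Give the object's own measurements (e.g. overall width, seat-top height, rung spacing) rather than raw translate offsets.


A single room: four walls, each 2810 mm tall and 191 mm thick, enclosing an outside footprint 5900×5830 mm (x × y), no floor or roof. The front and back walls (−y and +y sides) run the full x-width; the side walls fit between their inner faces. A door opening 791 mm wide and 2078 mm tall is cut through the front wall from the floor up, its −x edge 4239 mm from the wall's −x end.


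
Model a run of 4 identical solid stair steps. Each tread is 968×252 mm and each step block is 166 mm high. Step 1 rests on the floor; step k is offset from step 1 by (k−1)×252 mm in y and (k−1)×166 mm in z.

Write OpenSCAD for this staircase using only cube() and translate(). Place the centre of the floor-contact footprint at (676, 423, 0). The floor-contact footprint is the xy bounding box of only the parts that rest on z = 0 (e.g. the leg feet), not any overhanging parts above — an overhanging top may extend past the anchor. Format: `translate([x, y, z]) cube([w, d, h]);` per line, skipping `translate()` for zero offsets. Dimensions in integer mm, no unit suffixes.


translate([192, 297, 0]) cube([968, 252, 166]);
translate([192, 549, 166]) cube([968, 252, 166]);
translate([192, 801, 332]) cube([968, 252, 166]);
translate([192, 1053, 498]) cube([968, 252, 166]);


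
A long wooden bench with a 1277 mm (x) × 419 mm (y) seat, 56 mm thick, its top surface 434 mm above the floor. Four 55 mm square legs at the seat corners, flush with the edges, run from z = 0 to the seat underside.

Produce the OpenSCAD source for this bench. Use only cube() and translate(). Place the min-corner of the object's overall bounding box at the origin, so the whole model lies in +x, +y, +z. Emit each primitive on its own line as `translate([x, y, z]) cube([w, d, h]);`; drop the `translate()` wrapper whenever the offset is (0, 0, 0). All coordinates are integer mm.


// leg_h = 434 − 56 = 378
translate([0, 0, 378]) cube([1277, 419, 56]);
cube([55, 55, 378]);
translate([0, 364, 0]) cube([55, 55, 378]);
translate([1222, 0, 0]) cube([55, 55, 378]);
translate([1222, 364, 0]) cube([55, 55, 378]);


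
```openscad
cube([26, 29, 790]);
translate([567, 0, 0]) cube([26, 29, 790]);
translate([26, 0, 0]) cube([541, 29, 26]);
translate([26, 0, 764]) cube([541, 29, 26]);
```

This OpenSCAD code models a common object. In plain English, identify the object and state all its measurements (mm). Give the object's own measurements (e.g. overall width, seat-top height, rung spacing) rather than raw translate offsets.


A rectangular picture frame lying in the x–z plane (depth along y). The opening is 541 mm wide (x) by 738 mm tall (z), surrounded by a border 26 mm wide on all four sides. The frame is 29 mm deep and is made of two full-height vertical stiles with two horizontal rails fitted between them.


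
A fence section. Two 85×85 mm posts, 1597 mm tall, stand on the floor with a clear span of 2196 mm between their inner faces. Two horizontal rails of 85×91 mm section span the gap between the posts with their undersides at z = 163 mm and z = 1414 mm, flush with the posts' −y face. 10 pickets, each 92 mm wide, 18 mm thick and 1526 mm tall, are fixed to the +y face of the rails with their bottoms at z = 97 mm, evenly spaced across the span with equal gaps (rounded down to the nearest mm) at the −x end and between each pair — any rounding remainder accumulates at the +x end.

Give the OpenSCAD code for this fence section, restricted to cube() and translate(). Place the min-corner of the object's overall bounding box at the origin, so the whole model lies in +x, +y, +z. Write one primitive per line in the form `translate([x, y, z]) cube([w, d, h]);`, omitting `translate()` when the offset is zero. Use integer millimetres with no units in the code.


cube([85, 85, 1597]);
translate([2281, 0, 0]) cube([85, 85, 1597]);
translate([85, 0, 163]) cube([2196, 85, 91]);
translate([85, 0, 1414]) cube([2196, 85, 91]);
translate([201, 85, 97]) cube([92, 18, 1526]);
translate([409, 85, 97]) cube([92, 18, 1526]);
translate([617, 85, 97]) cube([92, 18, 1526]);
translate([825, 85, 97]) cube([92, 18, 1526]);
translate([1033, 85, 97]) cube([92, 18, 1526]);
translate([1241, 85, 97]) cube([92, 18, 1526]);
translate([1449, 85, 97]) cube([92, 18, 1526]);
translate([1657, 85, 97]) cube([92, 18, 1526]);
translate([1865, 85, 97]) cube([92, 18, 1526]);
translate([2073, 85, 97]) cube([92, 18, 1526]);


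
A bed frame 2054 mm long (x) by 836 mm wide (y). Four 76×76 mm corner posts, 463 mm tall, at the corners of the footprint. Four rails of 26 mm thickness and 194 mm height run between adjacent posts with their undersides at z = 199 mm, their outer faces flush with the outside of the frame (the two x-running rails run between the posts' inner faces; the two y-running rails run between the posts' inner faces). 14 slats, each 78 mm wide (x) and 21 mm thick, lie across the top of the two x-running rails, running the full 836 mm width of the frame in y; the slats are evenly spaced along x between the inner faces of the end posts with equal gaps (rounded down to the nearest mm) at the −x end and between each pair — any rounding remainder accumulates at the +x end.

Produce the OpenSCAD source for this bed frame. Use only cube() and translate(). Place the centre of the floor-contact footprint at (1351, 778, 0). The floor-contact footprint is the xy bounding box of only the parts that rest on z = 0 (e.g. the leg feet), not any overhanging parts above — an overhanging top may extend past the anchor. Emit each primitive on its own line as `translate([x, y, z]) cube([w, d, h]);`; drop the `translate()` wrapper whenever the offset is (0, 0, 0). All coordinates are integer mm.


translate([324, 360, 0]) cube([76, 76, 463]);
translate([324, 1120, 0]) cube([76, 76, 463]);
translate([2302, 360, 0]) cube([76, 76, 463]);
translate([2302, 1120, 0]) cube([76, 76, 463]);
translate([400, 360, 199]) cube([1902, 26, 194]);
translate([400, 1170, 199]) cube([1902, 26, 194]);
translate([324, 436, 199]) cube([26, 684, 194]);
translate([2352, 436, 199]) cube([26, 684, 194]);
translate([454, 360, 393]) cube([78, 836, 21]);
translate([586, 360, 393]) cube([78, 836, 21]);
translate([718, 360, 393]) cube([78, 836, 21]);
translate([850, 360, 393]) cube([78, 836, 21]);
translate([982, 360, 393]) cube([78, 836, 21]);
translate([1114, 360, 393]) cube([78, 836, 21]);
translate([1246, 360, 393]) cube([78, 836, 21]);
translate([1378, 360, 393]) cube([78, 836, 21]);
translate([1510, 360, 393]) cube([78, 836, 21]);
translate([1642, 360, 393]) cube([78, 836, 21]);
translate([1774, 360, 393]) cube([78, 836, 21]);
translate([1906, 360, 393]) cube([78, 836, 21]);
translate([2038, 360, 393]) cube([78, 836, 21]);
translate([2170, 360, 393]) cube([78, 836, 21]);


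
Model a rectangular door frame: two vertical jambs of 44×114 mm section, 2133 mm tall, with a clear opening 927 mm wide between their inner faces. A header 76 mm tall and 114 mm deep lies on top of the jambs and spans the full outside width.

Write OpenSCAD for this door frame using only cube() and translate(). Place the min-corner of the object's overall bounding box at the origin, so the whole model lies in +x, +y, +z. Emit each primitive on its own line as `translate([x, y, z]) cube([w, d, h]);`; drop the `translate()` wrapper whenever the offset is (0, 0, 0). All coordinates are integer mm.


cube([44, 114, 2133]);
translate([971, 0, 0]) cube([44, 114, 2133]);
translate([0, 0, 2133]) cube([1015, 114, 76]);


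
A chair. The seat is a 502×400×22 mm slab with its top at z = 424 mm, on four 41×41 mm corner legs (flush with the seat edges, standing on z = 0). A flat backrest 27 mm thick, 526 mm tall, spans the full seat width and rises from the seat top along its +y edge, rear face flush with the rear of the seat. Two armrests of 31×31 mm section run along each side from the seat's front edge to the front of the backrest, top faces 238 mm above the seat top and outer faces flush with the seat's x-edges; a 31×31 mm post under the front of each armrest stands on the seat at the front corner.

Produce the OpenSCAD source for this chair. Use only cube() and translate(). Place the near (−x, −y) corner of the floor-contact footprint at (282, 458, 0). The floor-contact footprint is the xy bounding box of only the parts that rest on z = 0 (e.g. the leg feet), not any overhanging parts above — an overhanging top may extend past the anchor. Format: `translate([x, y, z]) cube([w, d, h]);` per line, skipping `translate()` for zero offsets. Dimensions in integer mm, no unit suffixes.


translate([282, 458, 402]) cube([502, 400, 22]);
translate([282, 458, 0]) cube([41, 41, 402]);
translate([743, 458, 0]) cube([41, 41, 402]);
translate([282, 817, 0]) cube([41, 41, 402]);
translate([743, 817, 0]) cube([41, 41, 402]);
translate([282, 831, 424]) cube([502, 27, 526]);
translate([282, 458, 631]) cube([31, 373, 31]);
translate([753, 458, 631]) cube([31, 373, 31]);
translate([282, 458, 424]) cube([31, 31, 207]);
translate([753, 458, 424]) cube([31, 31, 207]);


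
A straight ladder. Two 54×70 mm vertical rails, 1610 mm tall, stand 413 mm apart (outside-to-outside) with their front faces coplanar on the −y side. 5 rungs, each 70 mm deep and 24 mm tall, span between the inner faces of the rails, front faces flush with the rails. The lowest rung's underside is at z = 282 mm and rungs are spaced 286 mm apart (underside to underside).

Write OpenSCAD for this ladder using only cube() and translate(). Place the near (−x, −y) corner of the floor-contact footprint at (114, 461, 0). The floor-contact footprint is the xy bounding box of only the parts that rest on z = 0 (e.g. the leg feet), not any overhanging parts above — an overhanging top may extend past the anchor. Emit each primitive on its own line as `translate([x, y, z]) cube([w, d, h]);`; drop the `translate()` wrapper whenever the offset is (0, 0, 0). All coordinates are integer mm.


// rung span = 413 - 2*54 = 305
// rung[k] z = 282 + k*286
translate([114, 461, 0]) cube([54, 70, 1610]);
translate([473, 461, 0]) cube([54, 70, 1610]);
translate([168, 461, 282]) cube([305, 70, 24]);
translate([168, 461, 568]) cube([305, 70, 24]);
translate([168, 461, 854]) cube([305, 70, 24]);
translate([168, 461, 1140]) cube([305, 70, 24]);
translate([168, 461, 1426]) cube([305, 70, 24]);


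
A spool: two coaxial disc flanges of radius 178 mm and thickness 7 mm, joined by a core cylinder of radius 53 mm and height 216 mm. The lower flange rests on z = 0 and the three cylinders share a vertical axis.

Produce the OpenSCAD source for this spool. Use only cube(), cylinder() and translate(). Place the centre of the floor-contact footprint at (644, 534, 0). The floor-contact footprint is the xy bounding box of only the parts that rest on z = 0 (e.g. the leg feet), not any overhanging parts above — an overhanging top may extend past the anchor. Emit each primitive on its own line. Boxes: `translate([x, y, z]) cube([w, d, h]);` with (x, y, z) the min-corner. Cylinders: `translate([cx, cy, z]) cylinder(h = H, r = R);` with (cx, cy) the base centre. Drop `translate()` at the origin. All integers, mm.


translate([644, 534, 0]) cylinder(h = 7, r = 178);
translate([644, 534, 7]) cylinder(h = 216, r = 53);
translate([644, 534, 223]) cylinder(h = 7, r = 178);


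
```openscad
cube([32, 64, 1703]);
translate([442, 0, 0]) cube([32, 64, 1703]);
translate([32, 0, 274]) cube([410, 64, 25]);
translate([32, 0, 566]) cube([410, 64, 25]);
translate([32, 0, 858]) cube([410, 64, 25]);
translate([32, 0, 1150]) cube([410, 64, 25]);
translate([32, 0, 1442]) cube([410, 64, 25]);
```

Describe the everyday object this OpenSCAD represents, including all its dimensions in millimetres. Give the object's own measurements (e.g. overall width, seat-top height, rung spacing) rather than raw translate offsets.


A straight ladder. Two 32×64 mm vertical rails, 1703 mm tall, stand 474 mm apart (outside-to-outside) with their front faces coplanar on the −y side. 5 rungs, each 64 mm deep and 25 mm tall, span between the inner faces of the rails, front faces flush with the rails. The lowest rung's underside is at z = 274 mm and rungs are spaced 292 mm apart (underside to underside).


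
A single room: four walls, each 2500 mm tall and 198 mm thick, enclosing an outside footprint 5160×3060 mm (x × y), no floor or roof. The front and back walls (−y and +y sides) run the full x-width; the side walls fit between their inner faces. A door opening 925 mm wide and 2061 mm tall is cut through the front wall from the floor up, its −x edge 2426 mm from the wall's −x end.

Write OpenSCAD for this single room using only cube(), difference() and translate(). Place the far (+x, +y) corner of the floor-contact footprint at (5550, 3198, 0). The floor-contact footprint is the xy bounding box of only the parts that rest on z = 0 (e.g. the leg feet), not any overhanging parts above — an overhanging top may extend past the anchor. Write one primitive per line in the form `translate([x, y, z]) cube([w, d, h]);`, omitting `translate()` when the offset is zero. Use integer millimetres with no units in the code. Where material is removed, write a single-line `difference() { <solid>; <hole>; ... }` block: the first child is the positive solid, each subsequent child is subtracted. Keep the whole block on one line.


difference() { translate([390, 138, 0]) cube([5160, 198, 2500]); translate([2816, 138, 0]) cube([925, 198, 2061]); }
translate([390, 3000, 0]) cube([5160, 198, 2500]);
translate([390, 336, 0]) cube([198, 2664, 2500]);
translate([5352, 336, 0]) cube([198, 2664, 2500]);


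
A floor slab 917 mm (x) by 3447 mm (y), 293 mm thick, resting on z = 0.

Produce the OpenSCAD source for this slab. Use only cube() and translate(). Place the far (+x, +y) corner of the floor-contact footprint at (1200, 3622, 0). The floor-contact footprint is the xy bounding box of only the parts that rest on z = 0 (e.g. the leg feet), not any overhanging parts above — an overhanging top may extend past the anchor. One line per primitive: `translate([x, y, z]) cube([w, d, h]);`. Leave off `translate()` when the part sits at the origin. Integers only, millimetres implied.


translate([283, 175, 0]) cube([917, 3447, 293]);


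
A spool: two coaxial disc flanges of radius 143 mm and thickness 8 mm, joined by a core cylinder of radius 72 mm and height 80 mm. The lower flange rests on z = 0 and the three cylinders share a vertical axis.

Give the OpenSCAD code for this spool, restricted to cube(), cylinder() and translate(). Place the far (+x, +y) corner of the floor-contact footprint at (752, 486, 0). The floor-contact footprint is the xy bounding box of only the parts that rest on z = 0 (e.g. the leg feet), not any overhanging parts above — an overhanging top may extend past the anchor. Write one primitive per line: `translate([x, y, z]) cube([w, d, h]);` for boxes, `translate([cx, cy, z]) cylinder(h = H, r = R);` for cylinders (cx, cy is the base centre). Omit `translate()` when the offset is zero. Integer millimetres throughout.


translate([609, 343, 0]) cylinder(h = 8, r = 143);
translate([609, 343, 8]) cylinder(h = 80, r = 72);
translate([609, 343, 88]) cylinder(h = 8, r = 143);


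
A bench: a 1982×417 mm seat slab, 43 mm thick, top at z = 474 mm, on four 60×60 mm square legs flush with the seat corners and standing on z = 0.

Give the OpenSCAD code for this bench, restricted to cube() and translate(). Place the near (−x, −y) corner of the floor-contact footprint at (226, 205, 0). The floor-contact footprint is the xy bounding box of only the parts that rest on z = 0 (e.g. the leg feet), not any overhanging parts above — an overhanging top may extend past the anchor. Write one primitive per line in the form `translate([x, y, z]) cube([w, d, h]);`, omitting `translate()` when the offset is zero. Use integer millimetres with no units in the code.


// leg_h = 474 − 43 = 431
translate([226, 205, 431]) cube([1982, 417, 43]);
translate([226, 205, 0]) cube([60, 60, 431]);
translate([226, 562, 0]) cube([60, 60, 431]);
translate([2148, 205, 0]) cube([60, 60, 431]);
translate([2148, 562, 0]) cube([60, 60, 431]);


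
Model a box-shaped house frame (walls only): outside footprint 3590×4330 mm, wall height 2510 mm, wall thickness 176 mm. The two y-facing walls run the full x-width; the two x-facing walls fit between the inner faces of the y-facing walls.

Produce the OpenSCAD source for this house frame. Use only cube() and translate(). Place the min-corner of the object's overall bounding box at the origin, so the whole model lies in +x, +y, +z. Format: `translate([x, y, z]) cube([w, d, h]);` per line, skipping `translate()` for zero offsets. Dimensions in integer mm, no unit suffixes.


cube([3590, 176, 2510]);
translate([0, 4154, 0]) cube([3590, 176, 2510]);
translate([0, 176, 0]) cube([176, 3978, 2510]);
translate([3414, 176, 0]) cube([176, 3978, 2510]);


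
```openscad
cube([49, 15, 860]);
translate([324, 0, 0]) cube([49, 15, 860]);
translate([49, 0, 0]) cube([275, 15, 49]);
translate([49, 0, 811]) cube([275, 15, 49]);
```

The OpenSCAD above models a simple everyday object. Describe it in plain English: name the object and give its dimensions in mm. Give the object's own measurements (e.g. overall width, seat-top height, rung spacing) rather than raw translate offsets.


A rectangular picture frame lying in the x–z plane (depth along y). The opening is 275 mm wide (x) by 762 mm tall (z), surrounded by a border 49 mm wide on all four sides. The frame is 15 mm deep and is made of two full-height vertical stiles with two horizontal rails fitted between them.


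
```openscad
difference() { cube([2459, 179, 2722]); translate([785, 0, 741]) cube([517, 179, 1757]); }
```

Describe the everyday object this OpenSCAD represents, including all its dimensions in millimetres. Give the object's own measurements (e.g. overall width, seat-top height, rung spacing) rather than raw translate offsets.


A wall 2459 mm long (x), 179 mm thick (y), 2722 mm tall, with a rectangular window opening cut through it. The opening is 517 mm wide and 1757 mm tall; its sill is at z = 741 mm and its near (−x) edge is 785 mm from the wall's −x end. The opening passes through the full wall thickness.


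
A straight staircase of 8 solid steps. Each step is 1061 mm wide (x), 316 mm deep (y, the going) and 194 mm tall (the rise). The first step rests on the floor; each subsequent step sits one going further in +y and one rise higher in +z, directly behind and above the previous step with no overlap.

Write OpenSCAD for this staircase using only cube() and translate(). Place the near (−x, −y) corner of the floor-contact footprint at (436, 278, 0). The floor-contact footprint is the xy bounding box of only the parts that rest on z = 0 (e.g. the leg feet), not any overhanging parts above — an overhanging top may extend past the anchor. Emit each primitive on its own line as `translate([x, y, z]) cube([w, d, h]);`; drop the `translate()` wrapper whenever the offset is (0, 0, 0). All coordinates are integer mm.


translate([436, 278, 0]) cube([1061, 316, 194]);
translate([436, 594, 194]) cube([1061, 316, 194]);
translate([436, 910, 388]) cube([1061, 316, 194]);
translate([436, 1226, 582]) cube([1061, 316, 194]);
translate([436, 1542, 776]) cube([1061, 316, 194]);
translate([436, 1858, 970]) cube([1061, 316, 194]);
translate([436, 2174, 1164]) cube([1061, 316, 194]);
translate([436, 2490, 1358]) cube([1061, 316, 194]);
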